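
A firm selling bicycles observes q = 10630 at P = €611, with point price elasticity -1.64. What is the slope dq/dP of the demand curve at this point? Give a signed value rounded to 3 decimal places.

Ed = (dq/dP)·(P/q) ⇒ dq/dP = Ed·q/P = (-1.64)·10630/611 = -28.53224…

-28.532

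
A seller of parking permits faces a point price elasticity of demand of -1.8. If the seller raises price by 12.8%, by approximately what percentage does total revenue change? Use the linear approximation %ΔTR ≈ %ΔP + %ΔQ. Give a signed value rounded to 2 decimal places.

-10.24%

%ΔQ ≈ Ed × %ΔP = (-1.8) × (+12.8%) = -23.0400%
%ΔTR ≈ %ΔP + %ΔQ = (+12.8%) + (-23.0400%) = -10.2400%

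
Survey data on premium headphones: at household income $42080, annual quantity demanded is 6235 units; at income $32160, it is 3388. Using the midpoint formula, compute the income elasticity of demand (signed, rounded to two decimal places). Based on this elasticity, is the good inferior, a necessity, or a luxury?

%ΔQ = (3388 − 6235)/[( 6235 + 3388)/2] = -2847/4811.5 = -0.591707…
%ΔIncome = (32160 − 42080)/[( 42080 + 32160)/2] = -9920/37120 = -0.267241…
E_income = (-2847/4811.5) / (-9920/37120) = 2.2141…
E_income > 1 ⇒ normal good, luxury.

2.21; luxury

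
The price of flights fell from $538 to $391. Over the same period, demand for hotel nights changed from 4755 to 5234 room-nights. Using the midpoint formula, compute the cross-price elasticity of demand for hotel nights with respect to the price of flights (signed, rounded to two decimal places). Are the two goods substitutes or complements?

%ΔQ_{hotel nights} = (5234 − 4755)/avg = 479/4994.5 = 0.095905…
%ΔP_{flights} = (391 − 538)/avg = -147/464.5 = -0.316469…
E_cross = (479/4994.5) / (-147/464.5) = -0.3030…
E_cross < 0 ⇒ the goods are complements.

-0.30; complements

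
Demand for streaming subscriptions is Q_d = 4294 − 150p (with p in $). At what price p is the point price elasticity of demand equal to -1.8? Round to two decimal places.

Ed = −150p/(4294 − 150p). Set this equal to -1.8:
150p = 1.8·(4294 − 150p) ⇒ 150p(1 + 1.8) = 1.8·4294
p = 1.8·4294 / (150·2.8) = 18.4028…

18.40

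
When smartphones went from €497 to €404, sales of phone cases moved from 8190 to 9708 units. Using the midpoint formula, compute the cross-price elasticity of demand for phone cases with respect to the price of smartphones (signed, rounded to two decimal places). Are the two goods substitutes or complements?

-0.82; complements

%ΔQ_{phone cases} = (9708 − 8190)/avg = 1518/8949 = 0.169627…
%ΔP_{smartphones} = (404 − 497)/avg = -93/450.5 = -0.206437…
E_cross = (1518/8949) / (-93/450.5) = -0.8216…
E_cross < 0 ⇒ the goods are complements.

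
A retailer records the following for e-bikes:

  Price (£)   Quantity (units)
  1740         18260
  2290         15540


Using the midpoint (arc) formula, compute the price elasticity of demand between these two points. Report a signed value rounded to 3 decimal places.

-0.590

%ΔQ = (15540 − 18260) / [(18260 + 15540)/2] = -2720/16900 = -0.160946…
%ΔP = (2290 − 1740) / [(1740 + 2290)/2] = 550/2015 = 0.272952…
Arc Ed = %ΔQ / %ΔP = (-2720/16900) / (550/2015) = -0.58965…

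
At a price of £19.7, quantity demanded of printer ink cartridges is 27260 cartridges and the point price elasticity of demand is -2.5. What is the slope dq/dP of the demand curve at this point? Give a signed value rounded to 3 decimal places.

-3459.391

Ed = (dq/dP)·(P/q) ⇒ dq/dP = Ed·q/P = (-2.5)·27260/19.7 = -3459.39086…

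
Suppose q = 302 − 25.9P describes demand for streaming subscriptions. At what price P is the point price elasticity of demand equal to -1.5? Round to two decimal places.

Ed = −25.9P/(302 − 25.9P). Set this equal to -1.5:
25.9P = 1.5·(302 − 25.9P) ⇒ 25.9P(1 + 1.5) = 1.5·302
P = 1.5·302 / (25.9·2.5) = 6.9961…

7.00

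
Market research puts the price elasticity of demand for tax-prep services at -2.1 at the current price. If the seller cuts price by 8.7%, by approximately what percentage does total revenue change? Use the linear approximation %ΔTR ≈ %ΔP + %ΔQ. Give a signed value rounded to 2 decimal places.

+9.57%

%ΔQ ≈ Ed × %ΔP = (-2.1) × (-8.7%) = +18.2700%
%ΔTR ≈ %ΔP + %ΔQ = (-8.7%) + (+18.2700%) = +9.5700%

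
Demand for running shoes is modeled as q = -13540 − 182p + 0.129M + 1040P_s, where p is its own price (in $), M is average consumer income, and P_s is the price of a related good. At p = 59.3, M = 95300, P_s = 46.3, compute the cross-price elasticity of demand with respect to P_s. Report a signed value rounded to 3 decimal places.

1.333

At the given values, q = -13540 − 182(59.3) + 0.129(95300) + 1040(46.3) = 36113.1.
∂q/∂P_s = 1040.
E = (1040) × (46.3/36113.1) = 1.33336…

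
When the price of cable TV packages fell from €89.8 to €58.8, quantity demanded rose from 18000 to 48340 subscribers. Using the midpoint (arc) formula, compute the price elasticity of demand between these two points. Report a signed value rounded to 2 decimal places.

%ΔQ = (48340 − 18000) / [(18000 + 48340)/2] = 30340/33170 = 0.914681…
%ΔP = (58.8 − 89.8) / [(89.8 + 58.8)/2] = -31/74.3 = -0.417227…
Arc Ed = %ΔQ / %ΔP = (30340/33170) / (-31/74.3) = -2.1922…

-2.19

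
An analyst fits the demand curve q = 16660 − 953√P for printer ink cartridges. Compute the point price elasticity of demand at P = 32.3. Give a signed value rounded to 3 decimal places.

dq/dP = −953/(2√P) = -83.842. At P = 32.3, q = 11243.8.
Ed = (dq/dP)·(P/q) = (-83.842) × (32.3/11243.8) = -0.24085…

-0.241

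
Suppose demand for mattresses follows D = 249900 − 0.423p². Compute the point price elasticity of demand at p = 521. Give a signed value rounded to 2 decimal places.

dD/dp = −2·0.423·p = -440.766. At p = 521, D = 135080.457.
Ed = (dD/dp)·(p/D) = (-440.766) × (521/135080.457) = -1.7000…

-1.70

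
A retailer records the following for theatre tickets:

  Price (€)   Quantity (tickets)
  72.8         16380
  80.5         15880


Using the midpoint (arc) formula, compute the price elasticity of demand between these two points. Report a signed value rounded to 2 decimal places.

%ΔQ = (15880 − 16380) / [(16380 + 15880)/2] = -500/16130 = -0.030998…
%ΔP = (80.5 − 72.8) / [(72.8 + 80.5)/2] = 7.7/76.65 = 0.100456…
Arc Ed = %ΔQ / %ΔP = (-500/16130) / (7.7/76.65) = -0.3085…

-0.31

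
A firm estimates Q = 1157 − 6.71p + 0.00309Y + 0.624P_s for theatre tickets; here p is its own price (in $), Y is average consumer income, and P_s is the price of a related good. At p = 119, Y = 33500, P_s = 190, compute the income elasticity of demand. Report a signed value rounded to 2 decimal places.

0.18

At the given values, Q = 1157 − 6.71(119) + 0.00309(33500) + 0.624(190) = 580.585.
∂Q/∂Y = 0.00309.
E = (0.00309) × (33500/580.585) = 0.1782…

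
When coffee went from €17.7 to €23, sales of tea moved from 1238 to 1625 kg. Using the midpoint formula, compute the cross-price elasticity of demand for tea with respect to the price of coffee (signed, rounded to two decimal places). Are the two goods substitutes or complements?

1.04; substitutes

%ΔQ_{tea} = (1625 − 1238)/avg = 387/1431.5 = 0.270345…
%ΔP_{coffee} = (23 − 17.7)/avg = 5.3/20.35 = 0.260442…
E_cross = (387/1431.5) / (5.3/20.35) = 1.0380…
E_cross > 0 ⇒ the goods are substitutes.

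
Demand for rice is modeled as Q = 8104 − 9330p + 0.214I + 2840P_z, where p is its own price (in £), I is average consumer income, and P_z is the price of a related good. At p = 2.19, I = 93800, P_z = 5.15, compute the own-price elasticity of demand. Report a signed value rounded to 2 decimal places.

At the given values, Q = 8104 − 9330(2.19) + 0.214(93800) + 2840(5.15) = 22370.5.
∂Q/∂p = −9330.
E = (-9330) × (2.19/22370.5) = -0.9133…

-0.91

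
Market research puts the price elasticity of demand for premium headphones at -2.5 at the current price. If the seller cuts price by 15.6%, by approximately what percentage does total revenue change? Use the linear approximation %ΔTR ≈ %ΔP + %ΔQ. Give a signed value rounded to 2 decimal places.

+23.40%

%ΔQ ≈ Ed × %ΔP = (-2.5) × (-15.6%) = +39.0000%
%ΔTR ≈ %ΔP + %ΔQ = (-15.6%) + (+39.0000%) = +23.4000%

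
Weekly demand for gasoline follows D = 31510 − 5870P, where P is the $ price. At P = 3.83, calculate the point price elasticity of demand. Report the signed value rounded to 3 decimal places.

dD/dP = −5870. At P = 3.83, D = 31510 − 5870(3.83) = 9027.9.
Ed = (dD/dP)·(P/D) = −5870 × (3.83/9027.9) = -2.49029…

-2.490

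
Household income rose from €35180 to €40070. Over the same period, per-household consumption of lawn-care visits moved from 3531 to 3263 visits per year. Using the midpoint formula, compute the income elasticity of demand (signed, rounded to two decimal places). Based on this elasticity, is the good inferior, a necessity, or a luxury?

%ΔQ = (3263 − 3531)/[( 3531 + 3263)/2] = -268/3397 = -0.078893…
%ΔIncome = (40070 − 35180)/[( 35180 + 40070)/2] = 4890/37625 = 0.129966…
E_income = (-268/3397) / (4890/37625) = -0.6070…
E_income < 0 ⇒ inferior good.

-0.61; inferior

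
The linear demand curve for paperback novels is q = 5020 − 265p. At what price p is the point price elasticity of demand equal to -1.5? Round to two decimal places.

Ed = −265p/(5020 − 265p). Set this equal to -1.5:
265p = 1.5·(5020 − 265p) ⇒ 265p(1 + 1.5) = 1.5·5020
p = 1.5·5020 / (265·2.5) = 11.3660…

11.37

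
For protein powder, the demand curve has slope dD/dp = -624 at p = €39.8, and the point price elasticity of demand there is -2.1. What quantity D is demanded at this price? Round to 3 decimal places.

11826.286

Ed = (dD/dp)·(p/D) ⇒ D = (dD/dp)·p/Ed = (-624)·39.8/(-2.1) = 11826.28571…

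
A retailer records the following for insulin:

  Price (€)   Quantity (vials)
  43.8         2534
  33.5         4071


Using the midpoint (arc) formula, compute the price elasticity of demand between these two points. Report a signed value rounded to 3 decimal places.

-1.746

%ΔQ = (4071 − 2534) / [(2534 + 4071)/2] = 1537/3302.5 = 0.465404…
%ΔP = (33.5 − 43.8) / [(43.8 + 33.5)/2] = -10.3/38.65 = -0.266494…
Arc Ed = %ΔQ / %ΔP = (1537/3302.5) / (-10.3/38.65) = -1.74639…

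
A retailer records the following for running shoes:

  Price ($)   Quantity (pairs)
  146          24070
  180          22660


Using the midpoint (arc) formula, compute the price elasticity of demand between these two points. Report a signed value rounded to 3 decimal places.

-0.289

%ΔQ = (22660 − 24070) / [(24070 + 22660)/2] = -1410/23365 = -0.060346…
%ΔP = (180 − 146) / [(146 + 180)/2] = 34/163 = 0.208588…
Arc Ed = %ΔQ / %ΔP = (-1410/23365) / (34/163) = -0.28930…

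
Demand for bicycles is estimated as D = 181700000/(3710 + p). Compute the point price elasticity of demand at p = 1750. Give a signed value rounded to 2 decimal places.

-0.32

dD/dp = −181700000/(3710 + p)² = -6.09494. At p = 1750, D = 33278.4.
Ed = (dD/dp)·(p/D) = (-6.09494) × (1750/33278.4) = -0.3205…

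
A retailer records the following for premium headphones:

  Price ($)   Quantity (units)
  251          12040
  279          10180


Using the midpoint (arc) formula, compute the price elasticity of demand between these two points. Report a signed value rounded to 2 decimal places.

-1.58

%ΔQ = (10180 − 12040) / [(12040 + 10180)/2] = -1860/11110 = -0.167416…
%ΔP = (279 − 251) / [(251 + 279)/2] = 28/265 = 0.105660…
Arc Ed = %ΔQ / %ΔP = (-1860/11110) / (28/265) = -1.5844…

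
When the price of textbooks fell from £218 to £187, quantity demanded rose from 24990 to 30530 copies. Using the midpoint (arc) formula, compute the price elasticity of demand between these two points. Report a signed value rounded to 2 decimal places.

%ΔQ = (30530 − 24990) / [(24990 + 30530)/2] = 5540/27760 = 0.199567…
%ΔP = (187 − 218) / [(218 + 187)/2] = -31/202.5 = -0.153086…
Arc Ed = %ΔQ / %ΔP = (5540/27760) / (-31/202.5) = -1.3036…

-1.30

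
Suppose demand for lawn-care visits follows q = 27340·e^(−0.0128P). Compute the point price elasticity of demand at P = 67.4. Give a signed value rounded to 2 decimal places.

-0.86

dq/dP = −0.0128·q = -147.684. At P = 67.4, q = 11537.8.
Ed = (dq/dP)·(P/q) = (-147.684) × (67.4/11537.8) = -0.8627…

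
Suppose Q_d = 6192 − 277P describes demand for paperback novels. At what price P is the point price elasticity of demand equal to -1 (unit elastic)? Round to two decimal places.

Ed = −277P/(6192 − 277P). Set this equal to -1:
277P = 1·(6192 − 277P) ⇒ 277P(1 + 1) = 1·6192
P = 1·6192 / (277·2) = 11.1768…

11.18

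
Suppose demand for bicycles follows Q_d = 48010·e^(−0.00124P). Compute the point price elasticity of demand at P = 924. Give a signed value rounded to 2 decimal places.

dQ_d/dP = −0.00124·Q_d = -18.9302. At P = 924, Q_d = 15266.3.
Ed = (dQ_d/dP)·(P/Q_d) = (-18.9302) × (924/15266.3) = -1.1457…

-1.15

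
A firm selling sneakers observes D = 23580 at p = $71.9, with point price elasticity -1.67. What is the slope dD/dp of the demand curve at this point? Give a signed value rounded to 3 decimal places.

Ed = (dD/dp)·(p/D) ⇒ dD/dp = Ed·D/p = (-1.67)·23580/71.9 = -547.68567…

-547.686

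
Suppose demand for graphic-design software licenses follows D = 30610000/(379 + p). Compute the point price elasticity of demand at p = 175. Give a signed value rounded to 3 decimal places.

-0.316

dD/dp = −30610000/(379 + p)² = -99.7341. At p = 175, D = 55252.7.
Ed = (dD/dp)·(p/D) = (-99.7341) × (175/55252.7) = -0.31588…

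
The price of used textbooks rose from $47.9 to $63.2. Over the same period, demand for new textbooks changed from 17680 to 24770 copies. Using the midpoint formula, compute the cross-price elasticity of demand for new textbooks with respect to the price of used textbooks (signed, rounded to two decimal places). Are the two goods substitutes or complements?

%ΔQ_{new textbooks} = (24770 − 17680)/avg = 7090/21225 = 0.334040…
%ΔP_{used textbooks} = (63.2 − 47.9)/avg = 15.3/55.55 = 0.275427…
E_cross = (7090/21225) / (15.3/55.55) = 1.2128…
E_cross > 0 ⇒ the goods are substitutes.

1.21; substitutes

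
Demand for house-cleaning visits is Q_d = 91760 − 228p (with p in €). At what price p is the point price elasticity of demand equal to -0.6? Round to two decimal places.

150.92

Ed = −228p/(91760 − 228p). Set this equal to -0.6:
228p = 0.6·(91760 − 228p) ⇒ 228p(1 + 0.6) = 0.6·91760
p = 0.6·91760 / (228·1.6) = 150.9210…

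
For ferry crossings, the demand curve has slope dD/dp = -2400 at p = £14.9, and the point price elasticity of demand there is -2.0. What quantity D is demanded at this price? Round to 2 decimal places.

Ed = (dD/dp)·(p/D) ⇒ D = (dD/dp)·p/Ed = (-2400)·14.9/(-2.0) = 17880

17880.00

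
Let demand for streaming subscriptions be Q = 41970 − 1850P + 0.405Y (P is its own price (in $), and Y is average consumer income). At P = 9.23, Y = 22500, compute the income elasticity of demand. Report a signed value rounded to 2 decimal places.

0.27

At the given values, Q = 41970 − 1850(9.23) + 0.405(22500) = 34007.
∂Q/∂Y = 0.405.
E = (0.405) × (22500/34007) = 0.2679…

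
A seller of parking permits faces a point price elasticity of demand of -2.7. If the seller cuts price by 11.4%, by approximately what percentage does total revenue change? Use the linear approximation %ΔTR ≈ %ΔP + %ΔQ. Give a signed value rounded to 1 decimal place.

%ΔQ ≈ Ed × %ΔP = (-2.7) × (-11.4%) = +30.7800%
%ΔTR ≈ %ΔP + %ΔQ = (-11.4%) + (+30.7800%) = +19.3800%

+19.4%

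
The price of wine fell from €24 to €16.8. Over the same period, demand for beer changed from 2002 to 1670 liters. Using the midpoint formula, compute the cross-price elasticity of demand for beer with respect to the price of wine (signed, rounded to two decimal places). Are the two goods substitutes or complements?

%ΔQ_{beer} = (1670 − 2002)/avg = -332/1836 = -0.180827…
%ΔP_{wine} = (16.8 − 24)/avg = -7.2/20.4 = -0.352941…
E_cross = (-332/1836) / (-7.2/20.4) = 0.5123…
E_cross > 0 ⇒ the goods are substitutes.

0.51; substitutes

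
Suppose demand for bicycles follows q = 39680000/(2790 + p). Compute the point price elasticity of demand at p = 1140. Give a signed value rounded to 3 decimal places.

-0.290

dq/dp = −39680000/(2790 + p)² = -2.56913. At p = 1140, q = 10096.7.
Ed = (dq/dp)·(p/q) = (-2.56913) × (1140/10096.7) = -0.29007…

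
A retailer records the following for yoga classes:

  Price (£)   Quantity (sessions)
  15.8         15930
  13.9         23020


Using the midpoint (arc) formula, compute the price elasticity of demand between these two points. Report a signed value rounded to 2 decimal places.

%ΔQ = (23020 − 15930) / [(15930 + 23020)/2] = 7090/19475 = 0.364056…
%ΔP = (13.9 − 15.8) / [(15.8 + 13.9)/2] = -1.9/14.85 = -0.127946…
Arc Ed = %ΔQ / %ΔP = (7090/19475) / (-1.9/14.85) = -2.8453…

-2.85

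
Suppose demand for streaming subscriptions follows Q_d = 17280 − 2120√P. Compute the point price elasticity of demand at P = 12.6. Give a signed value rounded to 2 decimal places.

dQ_d/dP = −2120/(2√P) = -298.621. At P = 12.6, Q_d = 9754.75.
Ed = (dQ_d/dP)·(P/Q_d) = (-298.621) × (12.6/9754.75) = -0.3857…

-0.39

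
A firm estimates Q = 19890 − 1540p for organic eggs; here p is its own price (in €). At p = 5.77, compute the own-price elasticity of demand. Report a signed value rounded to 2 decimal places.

-0.81

At the given values, Q = 19890 − 1540(5.77) = 11004.2.
∂Q/∂p = −1540.
E = (-1540) × (5.77/11004.2) = -0.8074…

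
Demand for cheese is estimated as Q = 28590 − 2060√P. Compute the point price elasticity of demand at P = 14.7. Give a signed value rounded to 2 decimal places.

dQ/dP = −2060/(2√P) = -268.645. At P = 14.7, Q = 20691.8.
Ed = (dQ/dP)·(P/Q) = (-268.645) × (14.7/20691.8) = -0.1908…

-0.19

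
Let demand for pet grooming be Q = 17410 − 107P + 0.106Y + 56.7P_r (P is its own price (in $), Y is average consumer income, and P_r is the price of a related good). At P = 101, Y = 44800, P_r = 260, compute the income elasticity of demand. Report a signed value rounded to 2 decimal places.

0.18

At the given values, Q = 17410 − 107(101) + 0.106(44800) + 56.7(260) = 26093.8.
∂Q/∂Y = 0.106.
E = (0.106) × (44800/26093.8) = 0.1819…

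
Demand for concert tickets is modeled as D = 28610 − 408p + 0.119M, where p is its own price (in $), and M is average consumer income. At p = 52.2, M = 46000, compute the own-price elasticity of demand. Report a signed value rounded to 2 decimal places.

-1.67

At the given values, D = 28610 − 408(52.2) + 0.119(46000) = 12786.4.
∂D/∂p = −408.
E = (-408) × (52.2/12786.4) = -1.6656…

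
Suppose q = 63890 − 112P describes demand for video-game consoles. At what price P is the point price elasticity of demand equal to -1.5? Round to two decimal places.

Ed = −112P/(63890 − 112P). Set this equal to -1.5:
112P = 1.5·(63890 − 112P) ⇒ 112P(1 + 1.5) = 1.5·63890
P = 1.5·63890 / (112·2.5) = 342.2678…

342.27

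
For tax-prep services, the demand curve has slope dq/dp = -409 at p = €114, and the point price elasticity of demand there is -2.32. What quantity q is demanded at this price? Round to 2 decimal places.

Ed = (dq/dp)·(p/q) ⇒ q = (dq/dp)·p/Ed = (-409)·114/(-2.32) = 20097.4137…

20097.41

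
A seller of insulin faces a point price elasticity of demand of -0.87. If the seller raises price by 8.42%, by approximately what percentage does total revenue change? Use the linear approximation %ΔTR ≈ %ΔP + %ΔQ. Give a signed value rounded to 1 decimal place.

%ΔQ ≈ Ed × %ΔP = (-0.87) × (+8.42%) = -7.3254%
%ΔTR ≈ %ΔP + %ΔQ = (+8.42%) + (-7.3254%) = +1.0946%

+1.1%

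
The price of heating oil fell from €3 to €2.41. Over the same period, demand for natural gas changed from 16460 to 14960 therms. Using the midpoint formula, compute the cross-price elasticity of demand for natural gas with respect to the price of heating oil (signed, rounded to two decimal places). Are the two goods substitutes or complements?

%ΔQ_{natural gas} = (14960 − 16460)/avg = -1500/15710 = -0.095480…
%ΔP_{heating oil} = (2.41 − 3)/avg = -0.59/2.705 = -0.218114…
E_cross = (-1500/15710) / (-0.59/2.705) = 0.4377…
E_cross > 0 ⇒ the goods are substitutes.

0.44; substitutes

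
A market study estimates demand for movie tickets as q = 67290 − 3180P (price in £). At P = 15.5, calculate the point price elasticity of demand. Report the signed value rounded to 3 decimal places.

-2.738

dq/dP = −3180. At P = 15.5, q = 67290 − 3180(15.5) = 18000.
Ed = (dq/dP)·(P/q) = −3180 × (15.5/18000) = -2.73833…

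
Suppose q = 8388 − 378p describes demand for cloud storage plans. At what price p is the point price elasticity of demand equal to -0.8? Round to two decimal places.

9.86

Ed = −378p/(8388 − 378p). Set this equal to -0.8:
378p = 0.8·(8388 − 378p) ⇒ 378p(1 + 0.8) = 0.8·8388
p = 0.8·8388 / (378·1.8) = 9.8624…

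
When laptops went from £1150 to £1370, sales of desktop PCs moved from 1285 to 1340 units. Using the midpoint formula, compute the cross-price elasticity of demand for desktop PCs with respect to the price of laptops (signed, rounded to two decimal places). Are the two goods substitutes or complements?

0.24; substitutes

%ΔQ_{desktop PCs} = (1340 − 1285)/avg = 55/1312.5 = 0.041904…
%ΔP_{laptops} = (1370 − 1150)/avg = 220/1260 = 0.174603…
E_cross = (55/1312.5) / (220/1260) = 0.24
E_cross > 0 ⇒ the goods are substitutes.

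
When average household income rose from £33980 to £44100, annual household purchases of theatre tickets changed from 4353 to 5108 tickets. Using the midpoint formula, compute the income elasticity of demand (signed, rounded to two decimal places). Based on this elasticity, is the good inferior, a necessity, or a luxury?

%ΔQ = (5108 − 4353)/[( 4353 + 5108)/2] = 755/4730.5 = 0.159602…
%ΔIncome = (44100 − 33980)/[( 33980 + 44100)/2] = 10120/39040 = 0.259221…
E_income = (755/4730.5) / (10120/39040) = 0.6157…
0 < E_income < 1 ⇒ normal good, necessity.

0.62; necessity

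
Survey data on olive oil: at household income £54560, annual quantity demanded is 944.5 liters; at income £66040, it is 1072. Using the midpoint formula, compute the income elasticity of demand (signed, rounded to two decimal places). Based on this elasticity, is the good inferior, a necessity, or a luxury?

0.66; necessity

%ΔQ = (1072 − 944.5)/[( 944.5 + 1072)/2] = 127.5/1008.25 = 0.126456…
%ΔIncome = (66040 − 54560)/[( 54560 + 66040)/2] = 11480/60300 = 0.190381…
E_income = (127.5/1008.25) / (11480/60300) = 0.6642…
0 < E_income < 1 ⇒ normal good, necessity.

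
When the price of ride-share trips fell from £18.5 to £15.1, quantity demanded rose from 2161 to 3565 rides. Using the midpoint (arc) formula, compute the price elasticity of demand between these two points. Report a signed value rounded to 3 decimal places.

-2.423

%ΔQ = (3565 − 2161) / [(2161 + 3565)/2] = 1404/2863 = 0.490394…
%ΔP = (15.1 − 18.5) / [(18.5 + 15.1)/2] = -3.4/16.8 = -0.202380…
Arc Ed = %ΔQ / %ΔP = (1404/2863) / (-3.4/16.8) = -2.42312…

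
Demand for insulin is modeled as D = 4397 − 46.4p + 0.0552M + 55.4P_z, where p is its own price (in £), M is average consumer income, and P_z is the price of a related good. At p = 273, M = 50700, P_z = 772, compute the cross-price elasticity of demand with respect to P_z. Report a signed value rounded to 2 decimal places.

At the given values, D = 4397 − 46.4(273) + 0.0552(50700) + 55.4(772) = 37297.24.
∂D/∂P_z = 55.4.
E = (55.4) × (772/37297.24) = 1.1467…

1.15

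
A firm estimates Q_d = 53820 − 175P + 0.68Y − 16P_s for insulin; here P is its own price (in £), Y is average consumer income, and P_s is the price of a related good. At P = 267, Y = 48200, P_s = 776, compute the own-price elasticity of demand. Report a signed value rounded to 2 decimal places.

-1.70

At the given values, Q_d = 53820 − 175(267) + 0.68(48200) − 16(776) = 27455.
∂Q_d/∂P = −175.
E = (-175) × (267/27455) = -1.7018…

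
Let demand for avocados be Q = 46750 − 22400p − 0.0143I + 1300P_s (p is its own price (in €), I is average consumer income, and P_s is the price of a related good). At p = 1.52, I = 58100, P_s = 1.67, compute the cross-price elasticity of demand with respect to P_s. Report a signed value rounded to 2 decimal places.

At the given values, Q = 46750 − 22400(1.52) − 0.0143(58100) + 1300(1.67) = 14042.17.
∂Q/∂P_s = 1300.
E = (1300) × (1.67/14042.17) = 0.1546…

0.15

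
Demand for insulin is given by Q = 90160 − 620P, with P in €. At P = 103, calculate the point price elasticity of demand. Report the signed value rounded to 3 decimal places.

-2.428

dQ/dP = −620. At P = 103, Q = 90160 − 620(103) = 26300.
Ed = (dQ/dP)·(P/Q) = −620 × (103/26300) = -2.42813…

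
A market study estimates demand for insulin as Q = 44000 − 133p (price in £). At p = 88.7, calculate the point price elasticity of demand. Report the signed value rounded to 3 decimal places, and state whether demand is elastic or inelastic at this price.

-0.366; inelastic

dQ/dp = −133. At p = 88.7, Q = 44000 − 133(88.7) = 32202.9.
Ed = (dQ/dp)·(p/Q) = −133 × (88.7/32202.9) = -0.36633…
|Ed| = 0.366 < 1, so demand is inelastic.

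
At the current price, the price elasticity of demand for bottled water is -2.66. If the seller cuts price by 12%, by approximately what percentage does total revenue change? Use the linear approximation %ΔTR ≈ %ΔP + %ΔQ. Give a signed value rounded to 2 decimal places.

+19.92%

%ΔQ ≈ Ed × %ΔP = (-2.66) × (-12%) = +31.9200%
%ΔTR ≈ %ΔP + %ΔQ = (-12%) + (+31.9200%) = +19.9200%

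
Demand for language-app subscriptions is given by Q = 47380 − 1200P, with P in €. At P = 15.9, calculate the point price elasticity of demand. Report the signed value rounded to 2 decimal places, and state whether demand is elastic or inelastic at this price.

-0.67; inelastic

dQ/dP = −1200. At P = 15.9, Q = 47380 − 1200(15.9) = 28300.
Ed = (dQ/dP)·(P/Q) = −1200 × (15.9/28300) = -0.6742…
|Ed| = 0.67 < 1, so demand is inelastic.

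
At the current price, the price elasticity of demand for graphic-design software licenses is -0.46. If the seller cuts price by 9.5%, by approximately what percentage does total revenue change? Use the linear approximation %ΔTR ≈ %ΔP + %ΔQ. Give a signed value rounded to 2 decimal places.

-5.13%

%ΔQ ≈ Ed × %ΔP = (-0.46) × (-9.5%) = +4.3700%
%ΔTR ≈ %ΔP + %ΔQ = (-9.5%) + (+4.3700%) = -5.1300%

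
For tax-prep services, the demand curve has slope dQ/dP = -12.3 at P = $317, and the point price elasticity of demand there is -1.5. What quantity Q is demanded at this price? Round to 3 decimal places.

2599.400

Ed = (dQ/dP)·(P/Q) ⇒ Q = (dQ/dP)·P/Ed = (-12.3)·317/(-1.5) = 2599.4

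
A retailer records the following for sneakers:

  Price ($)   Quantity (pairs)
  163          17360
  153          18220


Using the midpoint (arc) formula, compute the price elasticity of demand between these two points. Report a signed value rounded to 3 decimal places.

%ΔQ = (18220 − 17360) / [(17360 + 18220)/2] = 860/17790 = 0.048341…
%ΔP = (153 − 163) / [(163 + 153)/2] = -10/158 = -0.063291…
Arc Ed = %ΔQ / %ΔP = (860/17790) / (-10/158) = -0.76379…

-0.764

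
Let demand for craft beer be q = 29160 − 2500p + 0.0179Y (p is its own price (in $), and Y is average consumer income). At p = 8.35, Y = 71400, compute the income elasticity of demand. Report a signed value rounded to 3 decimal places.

0.134

At the given values, q = 29160 − 2500(8.35) + 0.0179(71400) = 9563.06.
∂q/∂Y = 0.0179.
E = (0.0179) × (71400/9563.06) = 0.13364…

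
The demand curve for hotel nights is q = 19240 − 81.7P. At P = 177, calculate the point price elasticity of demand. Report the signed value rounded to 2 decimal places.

-3.03

dq/dP = −81.7. At P = 177, q = 19240 − 81.7(177) = 4779.1.
Ed = (dq/dP)·(P/q) = −81.7 × (177/4779.1) = -3.0258…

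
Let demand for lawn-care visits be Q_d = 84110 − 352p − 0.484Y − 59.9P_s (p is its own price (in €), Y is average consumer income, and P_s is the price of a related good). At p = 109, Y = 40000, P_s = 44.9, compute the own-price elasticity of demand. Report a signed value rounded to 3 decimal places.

-1.619

At the given values, Q_d = 84110 − 352(109) − 0.484(40000) − 59.9(44.9) = 23692.49.
∂Q_d/∂p = −352.
E = (-352) × (109/23692.49) = -1.61941…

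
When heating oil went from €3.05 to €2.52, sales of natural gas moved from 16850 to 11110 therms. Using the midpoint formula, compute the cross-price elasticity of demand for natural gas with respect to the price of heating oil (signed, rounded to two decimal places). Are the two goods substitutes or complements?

%ΔQ_{natural gas} = (11110 − 16850)/avg = -5740/13980 = -0.410586…
%ΔP_{heating oil} = (2.52 − 3.05)/avg = -0.53/2.785 = -0.190305…
E_cross = (-5740/13980) / (-0.53/2.785) = 2.1575…
E_cross > 0 ⇒ the goods are substitutes.

2.16; substitutes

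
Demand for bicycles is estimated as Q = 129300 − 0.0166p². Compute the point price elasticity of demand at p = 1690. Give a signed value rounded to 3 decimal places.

-1.158

dQ/dp = −2·0.0166·p = -56.108. At p = 1690, Q = 81888.74.
Ed = (dQ/dp)·(p/Q) = (-56.108) × (1690/81888.74) = -1.15794…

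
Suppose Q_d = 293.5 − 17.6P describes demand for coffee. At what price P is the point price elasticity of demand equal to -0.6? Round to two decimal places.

Ed = −17.6P/(293.5 − 17.6P). Set this equal to -0.6:
17.6P = 0.6·(293.5 − 17.6P) ⇒ 17.6P(1 + 0.6) = 0.6·293.5
P = 0.6·293.5 / (17.6·1.6) = 6.2535…

6.25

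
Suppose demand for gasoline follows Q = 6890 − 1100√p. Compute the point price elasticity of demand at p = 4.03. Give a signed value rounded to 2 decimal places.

-0.24

dQ/dp = −1100/(2√p) = -273.975. At p = 4.03, Q = 4681.77.
Ed = (dQ/dp)·(p/Q) = (-273.975) × (4.03/4681.77) = -0.2358…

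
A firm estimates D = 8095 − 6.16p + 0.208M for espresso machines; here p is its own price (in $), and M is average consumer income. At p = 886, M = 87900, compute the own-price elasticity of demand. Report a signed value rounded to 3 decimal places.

-0.261

At the given values, D = 8095 − 6.16(886) + 0.208(87900) = 20920.44.
∂D/∂p = −6.16.
E = (-6.16) × (886/20920.44) = -0.26088…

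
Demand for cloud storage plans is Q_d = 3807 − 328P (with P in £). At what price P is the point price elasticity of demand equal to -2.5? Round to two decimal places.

8.29

Ed = −328P/(3807 − 328P). Set this equal to -2.5:
328P = 2.5·(3807 − 328P) ⇒ 328P(1 + 2.5) = 2.5·3807
P = 2.5·3807 / (328·3.5) = 8.2905…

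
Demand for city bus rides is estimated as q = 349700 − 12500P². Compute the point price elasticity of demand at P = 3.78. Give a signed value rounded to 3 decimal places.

-2.088

dq/dP = −2·12500·P = -94500. At P = 3.78, q = 171095.
Ed = (dq/dP)·(P/q) = (-94500) × (3.78/171095) = -2.08778…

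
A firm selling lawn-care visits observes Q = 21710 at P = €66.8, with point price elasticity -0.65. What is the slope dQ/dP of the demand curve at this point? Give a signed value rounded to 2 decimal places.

Ed = (dQ/dP)·(P/Q) ⇒ dQ/dP = Ed·Q/P = (-0.65)·21710/66.8 = -211.25

-211.25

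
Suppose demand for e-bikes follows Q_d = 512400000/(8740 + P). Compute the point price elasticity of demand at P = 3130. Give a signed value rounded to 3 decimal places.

dQ_d/dP = −512400000/(8740 + P)² = -3.6367. At P = 3130, Q_d = 43167.6.
Ed = (dQ_d/dP)·(P/Q_d) = (-3.6367) × (3130/43167.6) = -0.26368…

-0.264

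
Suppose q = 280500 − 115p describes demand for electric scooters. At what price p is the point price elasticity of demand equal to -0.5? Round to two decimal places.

Ed = −115p/(280500 − 115p). Set this equal to -0.5:
115p = 0.5·(280500 − 115p) ⇒ 115p(1 + 0.5) = 0.5·280500
p = 0.5·280500 / (115·1.5) = 813.0434…

813.04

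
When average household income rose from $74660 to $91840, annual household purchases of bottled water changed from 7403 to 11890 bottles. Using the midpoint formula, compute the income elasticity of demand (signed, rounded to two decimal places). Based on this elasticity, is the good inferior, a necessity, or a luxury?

%ΔQ = (11890 − 7403)/[( 7403 + 11890)/2] = 4487/9646.5 = 0.465142…
%ΔIncome = (91840 − 74660)/[( 74660 + 91840)/2] = 17180/83250 = 0.206366…
E_income = (4487/9646.5) / (17180/83250) = 2.2539…
E_income > 1 ⇒ normal good, luxury.

2.25; luxury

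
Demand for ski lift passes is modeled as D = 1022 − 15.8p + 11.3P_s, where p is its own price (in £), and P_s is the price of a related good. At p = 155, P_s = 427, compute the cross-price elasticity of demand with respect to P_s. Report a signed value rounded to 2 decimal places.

1.42

At the given values, D = 1022 − 15.8(155) + 11.3(427) = 3398.1.
∂D/∂P_s = 11.3.
E = (11.3) × (427/3398.1) = 1.4199…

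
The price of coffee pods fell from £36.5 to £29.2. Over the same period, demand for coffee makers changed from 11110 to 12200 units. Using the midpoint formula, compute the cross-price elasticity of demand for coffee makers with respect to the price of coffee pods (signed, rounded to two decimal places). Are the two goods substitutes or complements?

%ΔQ_{coffee makers} = (12200 − 11110)/avg = 1090/11655 = 0.093522…
%ΔP_{coffee pods} = (29.2 − 36.5)/avg = -7.3/32.85 = -0.222222…
E_cross = (1090/11655) / (-7.3/32.85) = -0.4208…
E_cross < 0 ⇒ the goods are complements.

-0.42; complements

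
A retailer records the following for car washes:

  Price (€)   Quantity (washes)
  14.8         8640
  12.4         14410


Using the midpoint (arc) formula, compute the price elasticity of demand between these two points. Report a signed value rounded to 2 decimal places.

%ΔQ = (14410 − 8640) / [(8640 + 14410)/2] = 5770/11525 = 0.500650…
%ΔP = (12.4 − 14.8) / [(14.8 + 12.4)/2] = -2.4/13.6 = -0.176470…
Arc Ed = %ΔQ / %ΔP = (5770/11525) / (-2.4/13.6) = -2.8370…

-2.84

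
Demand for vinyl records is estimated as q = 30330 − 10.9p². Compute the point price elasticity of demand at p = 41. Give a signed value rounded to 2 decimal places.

-3.05

dq/dp = −2·10.9·p = -893.8. At p = 41, q = 12007.1.
Ed = (dq/dp)·(p/q) = (-893.8) × (41/12007.1) = -3.0520…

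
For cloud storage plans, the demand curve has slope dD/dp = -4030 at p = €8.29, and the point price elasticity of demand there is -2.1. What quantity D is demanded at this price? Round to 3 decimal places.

15908.905

Ed = (dD/dp)·(p/D) ⇒ D = (dD/dp)·p/Ed = (-4030)·8.29/(-2.1) = 15908.90476…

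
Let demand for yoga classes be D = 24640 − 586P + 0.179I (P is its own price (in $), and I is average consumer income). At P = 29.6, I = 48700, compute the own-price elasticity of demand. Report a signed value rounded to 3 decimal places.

-1.083

At the given values, D = 24640 − 586(29.6) + 0.179(48700) = 16011.7.
∂D/∂P = −586.
E = (-586) × (29.6/16011.7) = -1.08330…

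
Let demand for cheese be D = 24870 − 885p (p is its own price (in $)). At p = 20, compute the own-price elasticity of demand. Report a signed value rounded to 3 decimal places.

-2.469

At the given values, D = 24870 − 885(20) = 7170.
∂D/∂p = −885.
E = (-885) × (20/7170) = -2.46861…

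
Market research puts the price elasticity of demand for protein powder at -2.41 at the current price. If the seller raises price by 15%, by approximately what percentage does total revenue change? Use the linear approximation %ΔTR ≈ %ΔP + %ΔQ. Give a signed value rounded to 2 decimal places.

%ΔQ ≈ Ed × %ΔP = (-2.41) × (+15%) = -36.1500%
%ΔTR ≈ %ΔP + %ΔQ = (+15%) + (-36.1500%) = -21.1500%

-21.15%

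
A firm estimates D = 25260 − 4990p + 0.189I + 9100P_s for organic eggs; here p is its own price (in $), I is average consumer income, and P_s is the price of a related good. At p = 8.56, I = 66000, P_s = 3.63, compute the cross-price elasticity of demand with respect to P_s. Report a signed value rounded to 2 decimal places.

1.18

At the given values, D = 25260 − 4990(8.56) + 0.189(66000) + 9100(3.63) = 28052.6.
∂D/∂P_s = 9100.
E = (9100) × (3.63/28052.6) = 1.1775…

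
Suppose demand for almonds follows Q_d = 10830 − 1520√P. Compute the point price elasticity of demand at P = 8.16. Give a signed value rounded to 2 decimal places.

-0.33

dQ_d/dP = −1520/(2√P) = -266.053. At P = 8.16, Q_d = 6488.01.
Ed = (dQ_d/dP)·(P/Q_d) = (-266.053) × (8.16/6488.01) = -0.3346…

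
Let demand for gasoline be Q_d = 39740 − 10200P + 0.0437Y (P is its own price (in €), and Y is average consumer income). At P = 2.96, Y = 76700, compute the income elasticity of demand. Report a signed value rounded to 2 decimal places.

At the given values, Q_d = 39740 − 10200(2.96) + 0.0437(76700) = 12899.79.
∂Q_d/∂Y = 0.0437.
E = (0.0437) × (76700/12899.79) = 0.2598…

0.26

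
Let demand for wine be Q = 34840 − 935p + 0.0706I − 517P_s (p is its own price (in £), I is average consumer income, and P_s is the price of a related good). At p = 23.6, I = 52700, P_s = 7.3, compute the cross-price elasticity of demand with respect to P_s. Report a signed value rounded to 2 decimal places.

-0.30

At the given values, Q = 34840 − 935(23.6) + 0.0706(52700) − 517(7.3) = 12720.52.
∂Q/∂P_s = -517.
E = (-517) × (7.3/12720.52) = -0.2966…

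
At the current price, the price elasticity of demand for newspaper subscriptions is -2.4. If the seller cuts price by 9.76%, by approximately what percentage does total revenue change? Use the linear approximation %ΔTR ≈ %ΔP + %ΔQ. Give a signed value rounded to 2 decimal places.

+13.66%

%ΔQ ≈ Ed × %ΔP = (-2.4) × (-9.76%) = +23.4240%
%ΔTR ≈ %ΔP + %ΔQ = (-9.76%) + (+23.4240%) = +13.6640%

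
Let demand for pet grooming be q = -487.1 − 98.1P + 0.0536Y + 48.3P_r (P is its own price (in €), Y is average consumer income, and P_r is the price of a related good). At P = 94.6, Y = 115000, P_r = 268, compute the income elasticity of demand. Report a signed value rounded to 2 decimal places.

0.66

At the given values, q = -487.1 − 98.1(94.6) + 0.0536(115000) + 48.3(268) = 9341.04.
∂q/∂Y = 0.0536.
E = (0.0536) × (115000/9341.04) = 0.6598…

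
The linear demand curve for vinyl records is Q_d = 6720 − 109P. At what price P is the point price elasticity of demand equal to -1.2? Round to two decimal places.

33.63

Ed = −109P/(6720 − 109P). Set this equal to -1.2:
109P = 1.2·(6720 − 109P) ⇒ 109P(1 + 1.2) = 1.2·6720
P = 1.2·6720 / (109·2.2) = 33.6280…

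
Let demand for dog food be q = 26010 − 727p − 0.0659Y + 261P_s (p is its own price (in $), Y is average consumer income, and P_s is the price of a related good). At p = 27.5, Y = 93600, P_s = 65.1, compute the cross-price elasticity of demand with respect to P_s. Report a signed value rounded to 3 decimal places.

At the given values, q = 26010 − 727(27.5) − 0.0659(93600) + 261(65.1) = 16840.36.
∂q/∂P_s = 261.
E = (261) × (65.1/16840.36) = 1.00895…

1.009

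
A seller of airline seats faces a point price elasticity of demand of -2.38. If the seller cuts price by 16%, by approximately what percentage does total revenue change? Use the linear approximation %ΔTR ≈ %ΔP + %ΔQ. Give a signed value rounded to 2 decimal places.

%ΔQ ≈ Ed × %ΔP = (-2.38) × (-16%) = +38.0800%
%ΔTR ≈ %ΔP + %ΔQ = (-16%) + (+38.0800%) = +22.0800%

+22.08%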